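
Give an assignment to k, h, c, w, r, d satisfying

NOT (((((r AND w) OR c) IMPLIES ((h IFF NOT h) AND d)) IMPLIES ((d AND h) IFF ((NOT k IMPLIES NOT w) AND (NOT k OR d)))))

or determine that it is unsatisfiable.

k = False; h = False; c = False; w = False; r = True; d = True

  NOT (((((r AND w) OR c) IMPLIES ((h IFF NOT h) AND d)) IMPLIES ((d AND h) IFF ((NOT k IMPLIES NOT w) AND (NOT k OR d))))) = True
    (((r AND w) OR c) IMPLIES ((h IFF NOT h) AND d)) IMPLIES ((d AND h) IFF ((NOT k IMPLIES NOT w) AND (NOT k OR d))) = False
      ((r AND w) OR c) IMPLIES ((h IFF NOT h) AND d) = True
        (r AND w) OR c = False
          r AND w = False
        (h IFF NOT h) AND d = False
          h IFF NOT h = False
            NOT h = True
      (d AND h) IFF ((NOT k IMPLIES NOT w) AND (NOT k OR d)) = False
        d AND h = False
        (NOT k IMPLIES NOT w) AND (NOT k OR d) = True
          NOT k IMPLIES NOT w = True
            NOT k = True
            NOT w = True
          NOT k OR d = True
            NOT k = True
The formula evaluates to True.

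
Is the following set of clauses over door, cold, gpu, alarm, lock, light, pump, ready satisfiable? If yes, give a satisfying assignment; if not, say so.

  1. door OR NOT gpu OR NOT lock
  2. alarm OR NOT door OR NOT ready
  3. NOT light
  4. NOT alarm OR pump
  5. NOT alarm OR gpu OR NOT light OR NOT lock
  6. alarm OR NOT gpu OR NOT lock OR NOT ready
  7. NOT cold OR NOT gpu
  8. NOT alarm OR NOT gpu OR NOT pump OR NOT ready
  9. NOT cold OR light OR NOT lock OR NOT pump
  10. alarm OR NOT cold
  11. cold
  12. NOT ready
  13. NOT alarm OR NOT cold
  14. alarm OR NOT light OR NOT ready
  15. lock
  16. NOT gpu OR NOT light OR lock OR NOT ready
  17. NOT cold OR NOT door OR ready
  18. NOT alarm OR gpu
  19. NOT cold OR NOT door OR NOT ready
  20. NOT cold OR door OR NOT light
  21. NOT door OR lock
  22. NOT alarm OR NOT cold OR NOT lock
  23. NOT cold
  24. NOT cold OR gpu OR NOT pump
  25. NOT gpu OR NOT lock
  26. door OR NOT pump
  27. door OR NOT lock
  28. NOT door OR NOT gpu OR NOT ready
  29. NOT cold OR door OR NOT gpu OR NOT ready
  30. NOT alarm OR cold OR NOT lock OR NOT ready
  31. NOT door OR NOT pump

Case cold = True:
  Clause (NOT cold) is falsified — contradiction.
Case cold = False:
  Clause (cold) is falsified — contradiction.
Both cases fail, so the formula is unsatisfiable.

Unsatisfiable — no assignment works.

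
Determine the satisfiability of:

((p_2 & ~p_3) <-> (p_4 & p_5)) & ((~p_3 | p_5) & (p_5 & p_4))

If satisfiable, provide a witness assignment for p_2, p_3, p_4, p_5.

p_2 = True; p_3 = False; p_4 = True; p_5 = True

  (p_2 & ~p_3) <-> (p_4 & p_5) = True
    p_2 & ~p_3 = True
      ~p_3 = True
    p_4 & p_5 = True
  (~p_3 | p_5) & (p_5 & p_4) = True
    ~p_3 | p_5 = True
      ~p_3 = True
    p_5 & p_4 = True
Both conjuncts True, so the formula holds.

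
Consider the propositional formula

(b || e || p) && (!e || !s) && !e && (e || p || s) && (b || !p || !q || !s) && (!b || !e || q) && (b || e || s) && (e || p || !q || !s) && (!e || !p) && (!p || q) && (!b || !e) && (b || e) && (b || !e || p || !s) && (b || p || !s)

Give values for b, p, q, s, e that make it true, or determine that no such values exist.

Unit clause (!e) forces e = False.
In (b || e) only b is left, so b = True.
Set p = True.
  then (!p || q) forces q = True.
Set s = False.
All clauses satisfied.

b=T; p=T; q=T; s=F; e=F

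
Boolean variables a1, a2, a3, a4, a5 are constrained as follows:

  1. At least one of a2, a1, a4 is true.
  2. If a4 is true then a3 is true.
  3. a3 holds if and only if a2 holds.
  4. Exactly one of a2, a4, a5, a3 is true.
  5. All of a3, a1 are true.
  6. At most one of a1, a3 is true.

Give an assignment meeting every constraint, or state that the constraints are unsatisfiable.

Case a1 = True:
  (5) forces a3 = True.
  Constraint (6) is violated (a1=T, a3=T) — contradiction.
Case a1 = False:
  Constraint (5) is violated (a1=F) — contradiction.
Both cases fail — unsatisfiable.

Unsatisfiable — no assignment works.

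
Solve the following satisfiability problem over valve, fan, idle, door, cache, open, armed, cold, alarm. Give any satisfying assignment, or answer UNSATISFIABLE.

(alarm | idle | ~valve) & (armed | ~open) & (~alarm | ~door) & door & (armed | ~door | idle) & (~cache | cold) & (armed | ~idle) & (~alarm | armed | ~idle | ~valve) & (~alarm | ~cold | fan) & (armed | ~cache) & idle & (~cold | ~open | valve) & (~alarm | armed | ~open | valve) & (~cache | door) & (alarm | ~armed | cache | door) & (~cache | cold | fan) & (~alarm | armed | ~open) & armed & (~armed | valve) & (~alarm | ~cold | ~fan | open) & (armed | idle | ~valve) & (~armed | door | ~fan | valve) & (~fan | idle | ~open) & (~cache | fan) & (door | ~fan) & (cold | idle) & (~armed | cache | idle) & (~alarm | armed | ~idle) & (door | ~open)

valve: True; fan: False; idle: True; door: True; cache: False; open: True; armed: True; cold: False; alarm: False

Unit clause (door) forces door = True.
Unit clause (idle) forces idle = True.
Unit clause (armed) forces armed = True.
In (~armed | valve) only valve is left, so valve = True.
In (~alarm | ~door) only ~alarm is left, so alarm = False.
Set fan = False.
  then (~cache | fan) forces cache = False.
Set open = True.
Set cold = False.
All clauses satisfied.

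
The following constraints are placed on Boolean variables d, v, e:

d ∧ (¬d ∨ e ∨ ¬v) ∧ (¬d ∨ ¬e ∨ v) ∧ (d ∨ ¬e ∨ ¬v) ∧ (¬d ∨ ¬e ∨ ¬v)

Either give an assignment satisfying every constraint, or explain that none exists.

d: True, v: False, e: False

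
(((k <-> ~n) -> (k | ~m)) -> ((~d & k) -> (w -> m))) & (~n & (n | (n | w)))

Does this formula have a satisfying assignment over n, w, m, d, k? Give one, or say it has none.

n: False; w: True; m: False; d: True; k: True

  ((k <-> ~n) -> (k | ~m)) -> ((~d & k) -> (w -> m)) = True
    (k <-> ~n) -> (k | ~m) = True
      k <-> ~n = True
        ~n = True
      k | ~m = True
        ~m = True
    (~d & k) -> (w -> m) = True
      ~d & k = False
        ~d = False
      w -> m = False
  ~n & (n | (n | w)) = True
    ~n = True
    n | (n | w) = True
      n | w = True
Both conjuncts True, so the formula holds.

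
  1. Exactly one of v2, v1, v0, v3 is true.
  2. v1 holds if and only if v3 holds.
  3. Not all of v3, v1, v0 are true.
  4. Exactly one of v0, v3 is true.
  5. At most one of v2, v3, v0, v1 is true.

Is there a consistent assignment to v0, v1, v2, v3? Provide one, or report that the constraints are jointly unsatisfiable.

v0=T; v1=F; v2=F; v3=F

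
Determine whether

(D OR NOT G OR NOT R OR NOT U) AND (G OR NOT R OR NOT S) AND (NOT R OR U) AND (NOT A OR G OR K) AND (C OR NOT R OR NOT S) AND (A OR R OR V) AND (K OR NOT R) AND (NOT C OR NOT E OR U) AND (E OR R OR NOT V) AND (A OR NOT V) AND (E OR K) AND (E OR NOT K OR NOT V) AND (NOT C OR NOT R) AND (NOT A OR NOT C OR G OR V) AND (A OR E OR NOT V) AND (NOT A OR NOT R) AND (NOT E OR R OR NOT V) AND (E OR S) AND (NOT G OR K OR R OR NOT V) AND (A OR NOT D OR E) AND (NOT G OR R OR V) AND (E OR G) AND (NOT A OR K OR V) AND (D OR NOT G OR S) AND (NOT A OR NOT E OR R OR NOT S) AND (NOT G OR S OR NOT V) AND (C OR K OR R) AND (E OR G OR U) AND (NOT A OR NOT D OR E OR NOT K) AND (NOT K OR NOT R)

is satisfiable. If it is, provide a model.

Set G = False.
  then (E OR G) forces E = True.
Try V = True:
  (A OR NOT V) forces A = True.
  (NOT A OR G OR K) forces K = True.
  (NOT A OR NOT R) forces R = False.
  clause (NOT E OR R OR NOT V) is falsified — backtrack.
So V = False.
Set R = False.
  then (A OR R OR V) forces A = True.
  then (NOT A OR NOT C OR G OR V) forces C = False.
  then (NOT A OR K OR V) forces K = True.
  then (NOT A OR NOT E OR R OR NOT S) forces S = False.
Set D = False.
Set U = True.
All clauses satisfied.

G = False; V = False; R = False; C = False; K = True; E = True; D = False; A = True; U = True; S = False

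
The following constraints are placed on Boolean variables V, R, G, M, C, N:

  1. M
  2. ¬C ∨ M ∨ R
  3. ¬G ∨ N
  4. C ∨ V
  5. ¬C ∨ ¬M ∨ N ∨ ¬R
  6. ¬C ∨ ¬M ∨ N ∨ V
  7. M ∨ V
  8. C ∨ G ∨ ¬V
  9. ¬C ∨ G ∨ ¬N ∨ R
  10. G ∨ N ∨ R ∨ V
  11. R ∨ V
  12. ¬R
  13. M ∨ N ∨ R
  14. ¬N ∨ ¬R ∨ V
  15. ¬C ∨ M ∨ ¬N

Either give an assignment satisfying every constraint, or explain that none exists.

Unit clause (M) forces M = True.
Unit clause (¬R) forces R = False.
In (R ∨ V) only V is left, so V = True.
Set G = True.
  then (¬G ∨ N) forces N = True.
Set C = True.
All clauses satisfied.

V=T, R=F, G=T, M=T, C=T, N=T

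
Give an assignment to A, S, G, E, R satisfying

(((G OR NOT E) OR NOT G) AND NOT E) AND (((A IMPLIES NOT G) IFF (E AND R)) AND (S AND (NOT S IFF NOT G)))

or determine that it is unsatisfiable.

A=T; S=T; G=T; E=F; R=T

  ((G OR NOT E) OR NOT G) AND NOT E = True
    (G OR NOT E) OR NOT G = True
      G OR NOT E = True
        NOT E = True
      NOT G = False
    NOT E = True
  ((A IMPLIES NOT G) IFF (E AND R)) AND (S AND (NOT S IFF NOT G)) = True
    (A IMPLIES NOT G) IFF (E AND R) = True
      A IMPLIES NOT G = False
        NOT G = False
      E AND R = False
    S AND (NOT S IFF NOT G) = True
      NOT S IFF NOT G = True
        NOT S = False
        NOT G = False
Both conjuncts True, so the formula holds.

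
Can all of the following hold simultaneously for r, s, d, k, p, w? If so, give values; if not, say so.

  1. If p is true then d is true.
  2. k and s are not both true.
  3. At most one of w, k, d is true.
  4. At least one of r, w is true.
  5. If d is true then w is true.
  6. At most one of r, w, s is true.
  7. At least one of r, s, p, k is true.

r: True, s: False, d: False, k: True, p: False, w: False

  (1) p=F ⇒ d: vacuous ✓
  (2) k=T, s=F — not both ✓
  (3) {w, k, d}: 1 true — at most one ✓
  (4) {r, w}: 1 true — at least one ✓
  (5) d=F ⇒ w: vacuous ✓
  (6) {r, w, s}: 1 true — at most one ✓
  (7) {r, s, p, k}: 2 true — at least one ✓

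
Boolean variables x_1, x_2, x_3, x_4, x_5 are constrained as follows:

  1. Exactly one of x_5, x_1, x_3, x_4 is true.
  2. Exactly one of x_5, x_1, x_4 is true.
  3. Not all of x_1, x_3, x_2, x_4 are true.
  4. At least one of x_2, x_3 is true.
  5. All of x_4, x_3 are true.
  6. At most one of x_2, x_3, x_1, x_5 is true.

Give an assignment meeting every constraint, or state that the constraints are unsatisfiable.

The formula is unsatisfiable.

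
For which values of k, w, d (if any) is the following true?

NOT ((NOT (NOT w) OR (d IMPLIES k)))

k: False, w: False, d: True

  NOT ((NOT (NOT w) OR (d IMPLIES k))) = True
    NOT (NOT w) OR (d IMPLIES k) = False
      NOT (NOT w) = False
        NOT w = True
      d IMPLIES k = False
The formula evaluates to True.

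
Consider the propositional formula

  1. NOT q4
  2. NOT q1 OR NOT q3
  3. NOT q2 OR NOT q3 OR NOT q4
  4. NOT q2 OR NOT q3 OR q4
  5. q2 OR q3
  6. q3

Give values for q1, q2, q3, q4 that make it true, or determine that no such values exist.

Unit clause (NOT q4) forces q4 = False.
Unit clause (q3) forces q3 = True.
In (NOT q1 OR NOT q3) only NOT q1 is left, so q1 = False.
In (NOT q2 OR NOT q3 OR q4) only NOT q2 is left, so q2 = False.
All clauses satisfied.

q1=F, q2=F, q3=T, q4=F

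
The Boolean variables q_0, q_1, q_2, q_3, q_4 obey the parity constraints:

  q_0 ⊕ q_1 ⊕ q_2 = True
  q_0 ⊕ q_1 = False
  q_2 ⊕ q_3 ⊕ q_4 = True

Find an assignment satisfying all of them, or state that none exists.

q_0 = True, q_1 = True, q_2 = True, q_3 = True, q_4 = True

q_0 ⊕ q_1 ⊕ q_2 = T ⊕ T ⊕ T = True ✓
q_0 ⊕ q_1 = T ⊕ T = False ✓
q_2 ⊕ q_3 ⊕ q_4 = T ⊕ T ⊕ T = True ✓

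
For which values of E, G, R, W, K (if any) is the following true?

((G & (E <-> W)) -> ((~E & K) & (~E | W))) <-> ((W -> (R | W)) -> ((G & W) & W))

E=F, G=T, R=F, W=F, K=F

  ((G & (E <-> W)) -> ((~E & K) & (~E | W))) <-> ((W -> (R | W)) -> ((G & W) & W)) = True
    (G & (E <-> W)) -> ((~E & K) & (~E | W)) = False
      G & (E <-> W) = True
        E <-> W = True
      (~E & K) & (~E | W) = False
        ~E & K = False
          ~E = True
        ~E | W = True
          ~E = True
    (W -> (R | W)) -> ((G & W) & W) = False
      W -> (R | W) = True
        R | W = False
      (G & W) & W = False
        G & W = False
The formula evaluates to True.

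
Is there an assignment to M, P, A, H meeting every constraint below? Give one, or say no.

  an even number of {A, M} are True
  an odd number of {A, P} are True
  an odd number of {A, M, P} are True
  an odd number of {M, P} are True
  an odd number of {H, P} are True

M = False, P = True, A = False, H = False

{A, M}: 0 true → even ✓
{A, P}: 1 true → odd ✓
{A, M, P}: 1 true → odd ✓
{M, P}: 1 true → odd ✓
{H, P}: 1 true → odd ✓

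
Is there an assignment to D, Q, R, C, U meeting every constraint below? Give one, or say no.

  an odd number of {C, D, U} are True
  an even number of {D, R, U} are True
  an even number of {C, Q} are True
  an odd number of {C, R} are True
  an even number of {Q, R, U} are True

D = False, Q = False, R = True, C = False, U = True

{C, D, U}: 1 true → odd ✓
{D, R, U}: 2 true → even ✓
{C, Q}: 0 true → even ✓
{C, R}: 1 true → odd ✓
{Q, R, U}: 2 true → even ✓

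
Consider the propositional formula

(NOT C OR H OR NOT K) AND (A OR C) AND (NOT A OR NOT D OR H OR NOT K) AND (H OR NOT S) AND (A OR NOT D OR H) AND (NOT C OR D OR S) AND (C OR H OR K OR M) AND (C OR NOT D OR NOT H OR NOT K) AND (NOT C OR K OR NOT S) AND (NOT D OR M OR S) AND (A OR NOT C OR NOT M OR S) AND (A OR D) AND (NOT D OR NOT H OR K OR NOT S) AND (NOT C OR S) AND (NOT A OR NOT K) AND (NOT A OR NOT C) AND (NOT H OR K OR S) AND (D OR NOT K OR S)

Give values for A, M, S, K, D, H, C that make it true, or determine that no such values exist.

A: False, M: False, S: True, K: True, D: True, H: True, C: True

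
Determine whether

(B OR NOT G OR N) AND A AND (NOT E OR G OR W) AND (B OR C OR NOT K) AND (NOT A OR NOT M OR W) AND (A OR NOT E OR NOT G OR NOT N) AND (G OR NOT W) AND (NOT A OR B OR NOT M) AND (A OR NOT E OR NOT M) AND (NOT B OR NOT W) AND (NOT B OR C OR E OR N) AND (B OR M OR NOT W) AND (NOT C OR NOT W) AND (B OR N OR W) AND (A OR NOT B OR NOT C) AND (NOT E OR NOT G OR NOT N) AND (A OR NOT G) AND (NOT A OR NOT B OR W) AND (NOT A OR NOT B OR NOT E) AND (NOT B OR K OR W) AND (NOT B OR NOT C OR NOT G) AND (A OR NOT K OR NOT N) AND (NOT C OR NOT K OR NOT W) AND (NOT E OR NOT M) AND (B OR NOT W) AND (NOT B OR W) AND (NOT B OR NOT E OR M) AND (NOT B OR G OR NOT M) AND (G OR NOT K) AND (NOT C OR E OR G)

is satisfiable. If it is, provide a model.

K = False, C = True, A = True, E = False, G = True, B = False, N = True, W = False, M = False

Unit clause (A) forces A = True.
Set K = False.
Set C = True.
  then (NOT C OR NOT W) forces W = False.
  then (NOT A OR NOT B OR W) forces B = False.
  then (NOT A OR NOT M OR W) forces M = False.
  then (B OR N OR W) forces N = True.
Try E = True:
  (NOT E OR G OR W) forces G = True.
  clause (NOT E OR NOT G OR NOT N) is falsified — backtrack.
So E = False.
  then (NOT C OR E OR G) forces G = True.
All clauses satisfied.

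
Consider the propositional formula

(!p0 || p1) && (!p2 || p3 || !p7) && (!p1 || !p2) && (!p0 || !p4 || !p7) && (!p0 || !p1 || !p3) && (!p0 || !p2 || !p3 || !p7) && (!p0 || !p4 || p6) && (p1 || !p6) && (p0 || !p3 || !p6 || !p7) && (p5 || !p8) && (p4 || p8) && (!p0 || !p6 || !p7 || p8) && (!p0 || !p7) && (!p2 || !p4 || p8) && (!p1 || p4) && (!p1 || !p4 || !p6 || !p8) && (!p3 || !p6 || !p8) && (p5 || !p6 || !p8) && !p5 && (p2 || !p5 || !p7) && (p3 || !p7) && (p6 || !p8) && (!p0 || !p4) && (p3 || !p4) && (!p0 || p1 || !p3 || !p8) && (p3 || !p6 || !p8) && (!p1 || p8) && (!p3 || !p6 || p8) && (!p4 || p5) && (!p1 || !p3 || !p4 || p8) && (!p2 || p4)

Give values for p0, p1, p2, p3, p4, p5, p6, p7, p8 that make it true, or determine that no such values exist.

Case p5 = True:
  Clause (!p5) is falsified — contradiction.
Case p5 = False:
  (p5 || !p8) forces p8 = False.
  (p4 || p8) forces p4 = True.
  Clause (!p4 || p5) is falsified — contradiction.
Both cases fail, so the formula is unsatisfiable.

Unsatisfiable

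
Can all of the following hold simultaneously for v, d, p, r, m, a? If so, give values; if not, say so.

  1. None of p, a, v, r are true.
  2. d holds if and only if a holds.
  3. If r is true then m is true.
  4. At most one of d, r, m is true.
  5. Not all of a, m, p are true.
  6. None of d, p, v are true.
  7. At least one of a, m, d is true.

v = False, d = False, p = False, r = False, m = True, a = False

  (1) {p, a, v, r}: 0 true — none ✓
  (2) d=F, a=F — same ✓
  (3) r=F ⇒ m: vacuous ✓
  (4) {d, r, m}: 1 true — at most one ✓
  (5) {a, m, p}: 1/3 true — not all ✓
  (6) {d, p, v}: 0 true — none ✓
  (7) {a, m, d}: 1 true — at least one ✓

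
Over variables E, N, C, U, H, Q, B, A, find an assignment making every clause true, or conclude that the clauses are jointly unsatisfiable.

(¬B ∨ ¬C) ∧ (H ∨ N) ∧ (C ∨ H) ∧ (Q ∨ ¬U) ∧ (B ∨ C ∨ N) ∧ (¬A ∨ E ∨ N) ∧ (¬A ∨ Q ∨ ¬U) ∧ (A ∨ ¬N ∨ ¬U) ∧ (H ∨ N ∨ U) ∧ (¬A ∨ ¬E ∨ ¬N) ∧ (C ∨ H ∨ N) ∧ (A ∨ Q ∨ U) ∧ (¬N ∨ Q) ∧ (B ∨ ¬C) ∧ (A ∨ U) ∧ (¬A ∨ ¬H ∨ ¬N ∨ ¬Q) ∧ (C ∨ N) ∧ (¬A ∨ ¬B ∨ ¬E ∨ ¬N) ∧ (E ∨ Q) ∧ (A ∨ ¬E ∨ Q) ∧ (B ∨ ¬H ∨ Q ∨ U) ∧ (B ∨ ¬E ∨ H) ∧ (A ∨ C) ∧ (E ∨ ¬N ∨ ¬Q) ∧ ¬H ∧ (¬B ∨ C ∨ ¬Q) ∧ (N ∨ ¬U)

The formula is unsatisfiable.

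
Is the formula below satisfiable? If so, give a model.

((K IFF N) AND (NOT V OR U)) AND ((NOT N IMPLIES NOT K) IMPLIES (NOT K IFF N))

Case K = True: the formula simplifies to (N AND (NOT V OR U)) AND (N IMPLIES NOT N).
  N = True: the conjunct N IMPLIES NOT N becomes True IMPLIES NOT True = False.
  N = False: the conjunct N is False.
Case K = False: the formula simplifies to (NOT N AND (NOT V OR U)) AND N.
  N = True: the conjunct NOT N is False.
  N = False: the conjunct N is False.
Both cases fail — unsatisfiable.

UNSATISFIABLE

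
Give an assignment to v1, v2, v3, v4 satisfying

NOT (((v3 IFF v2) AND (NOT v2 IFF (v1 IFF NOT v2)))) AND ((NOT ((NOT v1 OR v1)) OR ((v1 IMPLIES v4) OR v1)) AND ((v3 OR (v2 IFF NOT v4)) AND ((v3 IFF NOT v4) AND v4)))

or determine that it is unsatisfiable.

v1 = False, v2 = False, v3 = False, v4 = True

  NOT (((v3 IFF v2) AND (NOT v2 IFF (v1 IFF NOT v2)))) = True
    (v3 IFF v2) AND (NOT v2 IFF (v1 IFF NOT v2)) = False
      v3 IFF v2 = True
      NOT v2 IFF (v1 IFF NOT v2) = False
        NOT v2 = True
        v1 IFF NOT v2 = False
          NOT v2 = True
  (NOT ((NOT v1 OR v1)) OR ((v1 IMPLIES v4) OR v1)) AND ((v3 OR (v2 IFF NOT v4)) AND ((v3 IFF NOT v4) AND v4)) = True
    NOT ((NOT v1 OR v1)) OR ((v1 IMPLIES v4) OR v1) = True
      NOT ((NOT v1 OR v1)) = False
        NOT v1 OR v1 = True
          NOT v1 = True
      (v1 IMPLIES v4) OR v1 = True
        v1 IMPLIES v4 = True
    (v3 OR (v2 IFF NOT v4)) AND ((v3 IFF NOT v4) AND v4) = True
      v3 OR (v2 IFF NOT v4) = True
        v2 IFF NOT v4 = True
          NOT v4 = False
      (v3 IFF NOT v4) AND v4 = True
        v3 IFF NOT v4 = True
          NOT v4 = False
Both conjuncts True, so the formula holds.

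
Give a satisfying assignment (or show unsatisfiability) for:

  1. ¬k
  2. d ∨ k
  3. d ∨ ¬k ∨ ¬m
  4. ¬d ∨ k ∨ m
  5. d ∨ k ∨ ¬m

Unit clause (¬k) forces k = False.
In (d ∨ k) only d is left, so d = True.
In (¬d ∨ k ∨ m) only m is left, so m = True.
Check each clause:
  (¬k): ¬k holds.
  (d ∨ k): d holds.
  (d ∨ ¬k ∨ ¬m): d holds.
  (¬d ∨ k ∨ m): m holds.
  (d ∨ k ∨ ¬m): d holds.
All clauses satisfied.

d = True, k = False, m = True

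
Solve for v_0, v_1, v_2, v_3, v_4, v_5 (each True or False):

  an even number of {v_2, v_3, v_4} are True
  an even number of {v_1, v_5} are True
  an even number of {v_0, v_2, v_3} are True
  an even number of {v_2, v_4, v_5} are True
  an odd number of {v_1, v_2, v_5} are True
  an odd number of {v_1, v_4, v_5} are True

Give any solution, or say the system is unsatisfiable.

v_0 = True, v_1 = False, v_2 = True, v_3 = False, v_4 = True, v_5 = False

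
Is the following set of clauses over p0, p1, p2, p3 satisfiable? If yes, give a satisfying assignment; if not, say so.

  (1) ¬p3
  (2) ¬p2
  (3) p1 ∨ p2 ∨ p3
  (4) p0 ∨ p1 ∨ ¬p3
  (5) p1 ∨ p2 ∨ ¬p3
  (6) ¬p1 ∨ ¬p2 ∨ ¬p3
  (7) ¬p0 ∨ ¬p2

p0 = True; p1 = True; p2 = False; p3 = False

Unit clause (¬p3) forces p3 = False.
Unit clause (¬p2) forces p2 = False.
In (p1 ∨ p2 ∨ p3) only p1 is left, so p1 = True.
Set p0 = True.
All clauses satisfied.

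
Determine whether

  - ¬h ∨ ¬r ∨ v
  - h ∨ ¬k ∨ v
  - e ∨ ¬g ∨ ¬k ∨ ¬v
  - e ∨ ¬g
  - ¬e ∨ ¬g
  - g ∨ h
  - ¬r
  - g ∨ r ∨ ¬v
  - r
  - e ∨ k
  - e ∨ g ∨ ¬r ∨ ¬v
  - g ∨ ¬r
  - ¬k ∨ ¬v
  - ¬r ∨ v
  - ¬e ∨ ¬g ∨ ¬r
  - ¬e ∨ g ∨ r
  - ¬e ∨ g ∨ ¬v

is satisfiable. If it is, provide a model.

The formula is unsatisfiable.

Case r = True:
  Clause (¬r) is falsified — contradiction.
Case r = False:
  Clause (r) is falsified — contradiction.
Both cases fail, so the formula is unsatisfiable.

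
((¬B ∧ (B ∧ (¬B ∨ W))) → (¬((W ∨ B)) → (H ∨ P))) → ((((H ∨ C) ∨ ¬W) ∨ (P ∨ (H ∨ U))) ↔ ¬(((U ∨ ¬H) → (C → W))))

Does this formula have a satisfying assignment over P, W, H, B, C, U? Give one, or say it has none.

P = True, W = False, H = False, B = True, C = True, U = True

  ((¬B ∧ (B ∧ (¬B ∨ W))) → (¬((W ∨ B)) → (H ∨ P))) → ((((H ∨ C) ∨ ¬W) ∨ (P ∨ (H ∨ U))) ↔ ¬(((U ∨ ¬H) → (C → W)))) = True
    (¬B ∧ (B ∧ (¬B ∨ W))) → (¬((W ∨ B)) → (H ∨ P)) = True
      ¬B ∧ (B ∧ (¬B ∨ W)) = False
        ¬B = False
        B ∧ (¬B ∨ W) = False
          ¬B ∨ W = False
            ¬B = False
      ¬((W ∨ B)) → (H ∨ P) = True
        ¬((W ∨ B)) = False
          W ∨ B = True
        H ∨ P = True
    (((H ∨ C) ∨ ¬W) ∨ (P ∨ (H ∨ U))) ↔ ¬(((U ∨ ¬H) → (C → W))) = True
      ((H ∨ C) ∨ ¬W) ∨ (P ∨ (H ∨ U)) = True
        (H ∨ C) ∨ ¬W = True
          H ∨ C = True
          ¬W = True
        P ∨ (H ∨ U) = True
          H ∨ U = True
      ¬(((U ∨ ¬H) → (C → W))) = True
        (U ∨ ¬H) → (C → W) = False
          U ∨ ¬H = True
            ¬H = True
          C → W = False
The formula evaluates to True.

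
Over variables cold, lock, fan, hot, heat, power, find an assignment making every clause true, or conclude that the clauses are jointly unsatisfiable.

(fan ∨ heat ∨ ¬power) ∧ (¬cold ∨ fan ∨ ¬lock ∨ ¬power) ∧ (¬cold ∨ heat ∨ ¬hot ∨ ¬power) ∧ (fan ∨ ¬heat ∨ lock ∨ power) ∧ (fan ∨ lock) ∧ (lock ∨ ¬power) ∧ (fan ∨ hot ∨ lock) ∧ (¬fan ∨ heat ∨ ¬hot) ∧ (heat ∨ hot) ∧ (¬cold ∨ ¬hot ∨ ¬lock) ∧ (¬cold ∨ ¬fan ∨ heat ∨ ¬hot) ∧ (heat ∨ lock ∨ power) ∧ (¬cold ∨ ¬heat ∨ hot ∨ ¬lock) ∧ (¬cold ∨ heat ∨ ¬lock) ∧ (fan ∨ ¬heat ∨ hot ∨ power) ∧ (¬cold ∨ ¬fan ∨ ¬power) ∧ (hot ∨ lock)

cold = False, lock = True, fan = True, hot = True, heat = True, power = False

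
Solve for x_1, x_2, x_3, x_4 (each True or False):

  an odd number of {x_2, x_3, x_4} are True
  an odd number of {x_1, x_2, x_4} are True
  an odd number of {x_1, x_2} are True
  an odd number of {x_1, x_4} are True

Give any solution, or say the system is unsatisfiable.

x_1 = True; x_2 = False; x_3 = True; x_4 = False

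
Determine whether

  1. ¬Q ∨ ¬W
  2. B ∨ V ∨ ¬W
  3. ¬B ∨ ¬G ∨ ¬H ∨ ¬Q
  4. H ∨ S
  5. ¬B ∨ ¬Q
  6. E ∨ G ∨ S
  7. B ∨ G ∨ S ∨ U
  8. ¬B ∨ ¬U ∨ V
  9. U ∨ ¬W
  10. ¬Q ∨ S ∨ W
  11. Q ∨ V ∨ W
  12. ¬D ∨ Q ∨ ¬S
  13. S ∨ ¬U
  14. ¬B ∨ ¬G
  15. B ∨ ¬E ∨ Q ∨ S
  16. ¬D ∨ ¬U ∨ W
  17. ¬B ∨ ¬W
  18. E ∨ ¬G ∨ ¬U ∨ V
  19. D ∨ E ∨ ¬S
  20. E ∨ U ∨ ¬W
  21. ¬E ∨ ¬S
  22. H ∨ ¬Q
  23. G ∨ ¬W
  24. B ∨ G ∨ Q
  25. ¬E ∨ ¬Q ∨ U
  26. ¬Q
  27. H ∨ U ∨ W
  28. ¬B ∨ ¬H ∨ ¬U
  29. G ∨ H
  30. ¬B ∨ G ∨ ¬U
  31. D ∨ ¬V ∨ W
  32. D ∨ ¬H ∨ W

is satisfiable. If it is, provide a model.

Unit clause (¬Q) forces Q = False.
Set B = False.
  then (B ∨ G ∨ Q) forces G = True.
Try U = True:
  (S ∨ ¬U) forces S = True.
  (¬D ∨ Q ∨ ¬S) forces D = False.
  (D ∨ E ∨ ¬S) forces E = True.
  clause (¬E ∨ ¬S) is falsified — backtrack.
So U = False.
  then (U ∨ ¬W) forces W = False.
  then (Q ∨ V ∨ W) forces V = True.
  then (H ∨ U ∨ W) forces H = True.
  then (D ∨ ¬V ∨ W) forces D = True.
  then (¬D ∨ Q ∨ ¬S) forces S = False.
  then (B ∨ ¬E ∨ Q ∨ S) forces E = False.
All clauses satisfied.

B = False; Q = False; U = False; D = True; S = False; G = True; W = False; H = True; E = False; V = True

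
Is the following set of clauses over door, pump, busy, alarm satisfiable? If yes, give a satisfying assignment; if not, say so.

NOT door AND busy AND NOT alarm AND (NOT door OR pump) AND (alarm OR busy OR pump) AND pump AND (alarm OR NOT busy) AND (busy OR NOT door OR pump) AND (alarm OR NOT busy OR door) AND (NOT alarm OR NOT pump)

No satisfying assignment exists.

Case door = True:
  Clause (NOT door) is falsified — contradiction.
Case door = False:
  (busy) forces busy = True.
  (NOT alarm) forces alarm = False.
  Clause (alarm OR NOT busy) is falsified — contradiction.
Both cases fail, so the formula is unsatisfiable.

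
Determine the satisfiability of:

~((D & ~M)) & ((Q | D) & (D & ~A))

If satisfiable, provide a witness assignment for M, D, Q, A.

M = True; D = True; Q = False; A = False

  ~((D & ~M)) = True
    D & ~M = False
      ~M = False
  (Q | D) & (D & ~A) = True
    Q | D = True
    D & ~A = True
      ~A = True
Both conjuncts True, so the formula holds.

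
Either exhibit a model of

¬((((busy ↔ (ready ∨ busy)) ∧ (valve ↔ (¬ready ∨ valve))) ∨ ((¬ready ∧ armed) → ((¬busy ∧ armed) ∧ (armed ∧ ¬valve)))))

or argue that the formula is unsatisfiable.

armed = True, ready = False, busy = True, valve = False

  ¬((((busy ↔ (ready ∨ busy)) ∧ (valve ↔ (¬ready ∨ valve))) ∨ ((¬ready ∧ armed) → ((¬busy ∧ armed) ∧ (armed ∧ ¬valve))))) = True
    ((busy ↔ (ready ∨ busy)) ∧ (valve ↔ (¬ready ∨ valve))) ∨ ((¬ready ∧ armed) → ((¬busy ∧ armed) ∧ (armed ∧ ¬valve))) = False
      (busy ↔ (ready ∨ busy)) ∧ (valve ↔ (¬ready ∨ valve)) = False
        busy ↔ (ready ∨ busy) = True
          ready ∨ busy = True
        valve ↔ (¬ready ∨ valve) = False
          ¬ready ∨ valve = True
            ¬ready = True
      (¬ready ∧ armed) → ((¬busy ∧ armed) ∧ (armed ∧ ¬valve)) = False
        ¬ready ∧ armed = True
          ¬ready = True
        (¬busy ∧ armed) ∧ (armed ∧ ¬valve) = False
          ¬busy ∧ armed = False
            ¬busy = False
          armed ∧ ¬valve = True
            ¬valve = True
The formula evaluates to True.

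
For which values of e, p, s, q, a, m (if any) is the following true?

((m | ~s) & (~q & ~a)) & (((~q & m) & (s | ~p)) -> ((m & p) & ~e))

e = False; p = True; s = False; q = False; a = False; m = False

  (m | ~s) & (~q & ~a) = True
    m | ~s = True
      ~s = True
    ~q & ~a = True
      ~q = True
      ~a = True
  ((~q & m) & (s | ~p)) -> ((m & p) & ~e) = True
    (~q & m) & (s | ~p) = False
      ~q & m = False
        ~q = True
      s | ~p = False
        ~p = False
    (m & p) & ~e = False
      m & p = False
      ~e = True
Both conjuncts True, so the formula holds.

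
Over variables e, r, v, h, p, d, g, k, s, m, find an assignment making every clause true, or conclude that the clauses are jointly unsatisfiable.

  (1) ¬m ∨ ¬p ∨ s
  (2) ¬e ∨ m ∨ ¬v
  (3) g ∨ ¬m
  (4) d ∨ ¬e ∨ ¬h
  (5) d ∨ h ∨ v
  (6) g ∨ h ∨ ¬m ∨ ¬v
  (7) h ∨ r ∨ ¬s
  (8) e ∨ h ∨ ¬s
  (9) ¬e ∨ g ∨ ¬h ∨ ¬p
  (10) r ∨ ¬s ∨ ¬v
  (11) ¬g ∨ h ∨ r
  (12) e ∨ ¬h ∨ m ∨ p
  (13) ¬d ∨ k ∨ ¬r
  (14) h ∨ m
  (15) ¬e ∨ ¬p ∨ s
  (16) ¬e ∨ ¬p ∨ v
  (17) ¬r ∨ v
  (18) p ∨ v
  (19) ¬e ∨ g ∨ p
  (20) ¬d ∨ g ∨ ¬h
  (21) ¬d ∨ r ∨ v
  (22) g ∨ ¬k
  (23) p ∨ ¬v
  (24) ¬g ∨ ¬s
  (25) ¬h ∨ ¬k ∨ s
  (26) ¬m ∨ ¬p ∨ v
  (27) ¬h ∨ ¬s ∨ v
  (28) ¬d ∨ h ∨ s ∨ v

Set e = False.
Set r = False.
Set v = True.
  then (r ∨ ¬s ∨ ¬v) forces s = False.
  then (p ∨ ¬v) forces p = True.
  then (¬m ∨ ¬p ∨ s) forces m = False.
  then (h ∨ m) forces h = True.
  then (¬h ∨ ¬k ∨ s) forces k = False.
Set d = True.
  then (¬d ∨ g ∨ ¬h) forces g = True.
All clauses satisfied.

e = False; r = False; v = True; h = True; p = True; d = True; g = True; k = False; s = False; m = False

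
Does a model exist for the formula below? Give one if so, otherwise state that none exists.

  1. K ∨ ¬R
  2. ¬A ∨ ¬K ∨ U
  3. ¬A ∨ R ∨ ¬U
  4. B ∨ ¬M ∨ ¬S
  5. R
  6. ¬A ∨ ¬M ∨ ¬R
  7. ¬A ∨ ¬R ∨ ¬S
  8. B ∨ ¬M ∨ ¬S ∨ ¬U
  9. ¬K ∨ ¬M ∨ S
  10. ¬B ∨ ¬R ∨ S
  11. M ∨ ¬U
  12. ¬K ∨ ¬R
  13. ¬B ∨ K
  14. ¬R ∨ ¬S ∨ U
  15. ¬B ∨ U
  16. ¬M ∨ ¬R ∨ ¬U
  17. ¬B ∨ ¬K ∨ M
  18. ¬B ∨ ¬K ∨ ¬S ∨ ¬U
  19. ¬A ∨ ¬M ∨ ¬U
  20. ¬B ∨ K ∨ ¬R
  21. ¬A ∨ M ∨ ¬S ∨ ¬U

Case R = True:
  (K ∨ ¬R) forces K = True.
  Clause (¬K ∨ ¬R) is falsified — contradiction.
Case R = False:
  Clause (R) is falsified — contradiction.
Both cases fail, so the formula is unsatisfiable.

The formula is unsatisfiable.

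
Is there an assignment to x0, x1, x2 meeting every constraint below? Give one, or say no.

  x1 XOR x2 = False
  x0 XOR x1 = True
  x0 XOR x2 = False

Adding constraints 1, 2, 3 mod 2: every variable appears an even number of times on the left, so the left side is 0.
But the right sides sum to 1 (mod 2). 0 ≠ 1 — the system is inconsistent.

The formula is unsatisfiable.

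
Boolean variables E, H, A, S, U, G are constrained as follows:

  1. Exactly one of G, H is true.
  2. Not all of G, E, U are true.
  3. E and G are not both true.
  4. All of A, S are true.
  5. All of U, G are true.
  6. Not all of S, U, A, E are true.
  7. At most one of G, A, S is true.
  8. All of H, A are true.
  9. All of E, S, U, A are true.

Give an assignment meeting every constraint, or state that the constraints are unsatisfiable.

UNSATISFIABLE

Case A = True:
  (4) forces S = True.
  Constraint (7) is violated (A=T, S=T) — contradiction.
Case A = False:
  Constraint (4) is violated (A=F) — contradiction.
Both cases fail — unsatisfiable.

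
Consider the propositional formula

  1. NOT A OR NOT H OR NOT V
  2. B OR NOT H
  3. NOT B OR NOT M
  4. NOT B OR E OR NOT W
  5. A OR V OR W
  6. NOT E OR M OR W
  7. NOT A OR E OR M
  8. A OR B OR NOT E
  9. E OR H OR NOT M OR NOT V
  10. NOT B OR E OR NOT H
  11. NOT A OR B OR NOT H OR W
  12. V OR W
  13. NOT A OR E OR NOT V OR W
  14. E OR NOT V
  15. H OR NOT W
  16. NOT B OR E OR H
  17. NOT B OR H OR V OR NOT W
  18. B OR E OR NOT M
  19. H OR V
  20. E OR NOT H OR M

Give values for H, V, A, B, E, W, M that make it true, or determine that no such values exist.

Set H = True.
  then (B OR NOT H) forces B = True.
  then (NOT B OR NOT M) forces M = False.
  then (NOT B OR E OR NOT H) forces E = True.
  then (NOT E OR M OR W) forces W = True.
Set V = False.
Set A = True.
All clauses satisfied.

H = True; V = False; A = True; B = True; E = True; W = True; M = False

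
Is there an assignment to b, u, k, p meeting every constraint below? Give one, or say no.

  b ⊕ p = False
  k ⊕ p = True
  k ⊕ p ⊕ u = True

b=F, u=F, k=T, p=F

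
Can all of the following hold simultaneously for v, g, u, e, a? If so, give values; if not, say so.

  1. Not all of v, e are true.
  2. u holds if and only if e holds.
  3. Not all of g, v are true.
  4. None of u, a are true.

v = False, g = False, u = False, e = False, a = False

  (1) {v, e}: 0/2 true — not all ✓
  (2) u=F, e=F — same ✓
  (3) {g, v}: 0/2 true — not all ✓
  (4) {u, a}: 0 true — none ✓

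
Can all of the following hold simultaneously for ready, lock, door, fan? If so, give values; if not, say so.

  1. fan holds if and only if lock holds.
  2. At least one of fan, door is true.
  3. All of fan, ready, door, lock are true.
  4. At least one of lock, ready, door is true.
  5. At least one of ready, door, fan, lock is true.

ready: True, lock: True, door: True, fan: True

  (1) fan=T, lock=T — same ✓
  (2) {fan, door}: 2 true — at least one ✓
  (3) {fan, ready, door, lock}: all 4 true ✓
  (4) {lock, ready, door}: 3 true — at least one ✓
  (5) {ready, door, fan, lock}: 4 true — at least one ✓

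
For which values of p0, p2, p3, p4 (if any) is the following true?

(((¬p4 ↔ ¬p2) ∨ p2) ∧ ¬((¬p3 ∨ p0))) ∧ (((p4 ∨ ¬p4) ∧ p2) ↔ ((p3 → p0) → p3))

p0=F, p2=T, p3=T, p4=T

  ((¬p4 ↔ ¬p2) ∨ p2) ∧ ¬((¬p3 ∨ p0)) = True
    (¬p4 ↔ ¬p2) ∨ p2 = True
      ¬p4 ↔ ¬p2 = True
        ¬p4 = False
        ¬p2 = False
    ¬((¬p3 ∨ p0)) = True
      ¬p3 ∨ p0 = False
        ¬p3 = False
  ((p4 ∨ ¬p4) ∧ p2) ↔ ((p3 → p0) → p3) = True
    (p4 ∨ ¬p4) ∧ p2 = True
      p4 ∨ ¬p4 = True
        ¬p4 = False
    (p3 → p0) → p3 = True
      p3 → p0 = False
Both conjuncts True, so the formula holds.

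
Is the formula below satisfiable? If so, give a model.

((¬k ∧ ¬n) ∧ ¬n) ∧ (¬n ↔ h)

h: True; n: False; k: False

  (¬k ∧ ¬n) ∧ ¬n = True
    ¬k ∧ ¬n = True
      ¬k = True
      ¬n = True
    ¬n = True
  ¬n ↔ h = True
    ¬n = True
Both conjuncts True, so the formula holds.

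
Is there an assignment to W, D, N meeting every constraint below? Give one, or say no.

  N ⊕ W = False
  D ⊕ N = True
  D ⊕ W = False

The formula is unsatisfiable.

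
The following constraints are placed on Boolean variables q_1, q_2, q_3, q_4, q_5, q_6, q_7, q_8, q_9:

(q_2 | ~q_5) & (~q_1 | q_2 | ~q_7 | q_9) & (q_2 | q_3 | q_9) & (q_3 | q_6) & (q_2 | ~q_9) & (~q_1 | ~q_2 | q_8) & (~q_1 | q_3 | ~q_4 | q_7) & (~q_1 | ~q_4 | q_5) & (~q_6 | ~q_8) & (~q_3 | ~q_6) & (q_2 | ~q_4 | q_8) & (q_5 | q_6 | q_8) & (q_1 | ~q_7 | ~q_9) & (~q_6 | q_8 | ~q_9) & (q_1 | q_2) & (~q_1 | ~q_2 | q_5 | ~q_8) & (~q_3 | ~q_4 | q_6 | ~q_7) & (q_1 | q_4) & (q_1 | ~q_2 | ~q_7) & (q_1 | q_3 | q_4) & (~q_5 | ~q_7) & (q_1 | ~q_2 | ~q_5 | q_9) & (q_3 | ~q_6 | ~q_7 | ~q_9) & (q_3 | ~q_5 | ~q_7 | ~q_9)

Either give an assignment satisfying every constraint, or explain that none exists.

q_1=T, q_2=T, q_3=T, q_4=F, q_5=T, q_6=F, q_7=F, q_8=T, q_9=T

Set q_1 = True.
Set q_2 = True.
  then (~q_1 | ~q_2 | q_8) forces q_8 = True.
  then (~q_6 | ~q_8) forces q_6 = False.
  then (~q_1 | ~q_2 | q_5 | ~q_8) forces q_5 = True.
  then (~q_5 | ~q_7) forces q_7 = False.
  then (q_3 | q_6) forces q_3 = True.
Set q_4 = False.
Set q_9 = True.
All clauses satisfied.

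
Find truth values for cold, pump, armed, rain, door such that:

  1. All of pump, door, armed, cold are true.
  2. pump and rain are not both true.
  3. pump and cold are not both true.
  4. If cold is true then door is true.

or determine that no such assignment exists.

Case cold = True:
  (1) forces pump = True.
  Constraint (3) is violated (pump=T, cold=T) — contradiction.
Case cold = False:
  Constraint (1) is violated (cold=F) — contradiction.
Both cases fail — unsatisfiable.

No satisfying assignment exists.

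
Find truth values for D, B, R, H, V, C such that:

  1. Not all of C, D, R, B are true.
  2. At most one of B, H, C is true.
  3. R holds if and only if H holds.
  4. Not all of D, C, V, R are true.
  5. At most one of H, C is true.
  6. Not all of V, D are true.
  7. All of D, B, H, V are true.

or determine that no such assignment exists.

UNSATISFIABLE

Case D = True:
  (6) with D=T forces V = False.
  Constraint (7) is violated (V=F) — contradiction.
Case D = False:
  Constraint (7) is violated (D=F) — contradiction.
Both cases fail — unsatisfiable.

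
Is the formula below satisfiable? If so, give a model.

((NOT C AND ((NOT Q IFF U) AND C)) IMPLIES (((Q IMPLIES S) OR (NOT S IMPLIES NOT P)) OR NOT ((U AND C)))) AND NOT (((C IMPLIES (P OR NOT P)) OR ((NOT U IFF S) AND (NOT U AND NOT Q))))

The formula is unsatisfiable.

The conjunct NOT (((C IMPLIES (P OR NOT P)) OR ((NOT U IFF S) AND (NOT U AND NOT Q)))) is unsatisfiable on its own:
  P = True: this becomes NOT ((True OR ((NOT U IFF S) AND (NOT U AND NOT Q)))) = False.
  P = False: this becomes NOT ((True OR ((NOT U IFF S) AND (NOT U AND NOT Q)))) = False.
So the whole conjunction is unsatisfiable.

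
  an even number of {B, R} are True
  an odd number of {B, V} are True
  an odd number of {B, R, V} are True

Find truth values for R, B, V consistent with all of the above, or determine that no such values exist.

R = False; B = False; V = True

{B, R}: 0 true → even ✓
{B, V}: 1 true → odd ✓
{B, R, V}: 1 true → odd ✓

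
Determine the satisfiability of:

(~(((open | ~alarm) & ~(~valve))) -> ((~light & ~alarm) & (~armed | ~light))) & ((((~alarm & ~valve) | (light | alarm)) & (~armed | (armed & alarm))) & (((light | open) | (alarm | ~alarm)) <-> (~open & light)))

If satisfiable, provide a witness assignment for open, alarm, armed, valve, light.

open: False; alarm: False; armed: False; valve: True; light: True

  ~(((open | ~alarm) & ~(~valve))) -> ((~light & ~alarm) & (~armed | ~light)) = True
    ~(((open | ~alarm) & ~(~valve))) = False
      (open | ~alarm) & ~(~valve) = True
        open | ~alarm = True
          ~alarm = True
        ~(~valve) = True
          ~valve = False
    (~light & ~alarm) & (~armed | ~light) = False
      ~light & ~alarm = False
        ~light = False
        ~alarm = True
      ~armed | ~light = True
        ~armed = True
        ~light = False
  (((~alarm & ~valve) | (light | alarm)) & (~armed | (armed & alarm))) & (((light | open) | (alarm | ~alarm)) <-> (~open & light)) = True
    ((~alarm & ~valve) | (light | alarm)) & (~armed | (armed & alarm)) = True
      (~alarm & ~valve) | (light | alarm) = True
        ~alarm & ~valve = False
          ~alarm = True
          ~valve = False
        light | alarm = True
      ~armed | (armed & alarm) = True
        ~armed = True
        armed & alarm = False
    ((light | open) | (alarm | ~alarm)) <-> (~open & light) = True
      (light | open) | (alarm | ~alarm) = True
        light | open = True
        alarm | ~alarm = True
          ~alarm = True
      ~open & light = True
        ~open = True
Both conjuncts True, so the formula holds.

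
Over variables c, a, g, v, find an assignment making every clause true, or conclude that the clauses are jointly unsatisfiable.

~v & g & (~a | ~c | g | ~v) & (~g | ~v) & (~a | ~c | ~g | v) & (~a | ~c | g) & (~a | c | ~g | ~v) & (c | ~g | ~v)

c: False; a: False; g: True; v: False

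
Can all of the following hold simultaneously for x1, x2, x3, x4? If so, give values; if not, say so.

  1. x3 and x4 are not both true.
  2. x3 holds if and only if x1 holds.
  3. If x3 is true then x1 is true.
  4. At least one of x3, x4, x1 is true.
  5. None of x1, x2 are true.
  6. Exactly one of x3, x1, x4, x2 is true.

x1=F; x2=F; x3=F; x4=T

  (1) x3=F, x4=T — not both ✓
  (2) x3=F, x1=F — same ✓
  (3) x3=F ⇒ x1: vacuous ✓
  (4) {x3, x4, x1}: 1 true — at least one ✓
  (5) {x1, x2}: 0 true — none ✓
  (6) {x3, x1, x4, x2}: 1 true — exactly one ✓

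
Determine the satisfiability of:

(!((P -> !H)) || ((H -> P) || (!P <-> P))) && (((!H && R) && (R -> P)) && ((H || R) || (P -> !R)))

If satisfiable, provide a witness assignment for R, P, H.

R = True, P = True, H = False

  !((P -> !H)) || ((H -> P) || (!P <-> P)) = True
    !((P -> !H)) = False
      P -> !H = True
        !H = True
    (H -> P) || (!P <-> P) = True
      H -> P = True
      !P <-> P = False
        !P = False
  ((!H && R) && (R -> P)) && ((H || R) || (P -> !R)) = True
    (!H && R) && (R -> P) = True
      !H && R = True
        !H = True
      R -> P = True
    (H || R) || (P -> !R) = True
      H || R = True
      P -> !R = False
        !R = False
Both conjuncts True, so the formula holds.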